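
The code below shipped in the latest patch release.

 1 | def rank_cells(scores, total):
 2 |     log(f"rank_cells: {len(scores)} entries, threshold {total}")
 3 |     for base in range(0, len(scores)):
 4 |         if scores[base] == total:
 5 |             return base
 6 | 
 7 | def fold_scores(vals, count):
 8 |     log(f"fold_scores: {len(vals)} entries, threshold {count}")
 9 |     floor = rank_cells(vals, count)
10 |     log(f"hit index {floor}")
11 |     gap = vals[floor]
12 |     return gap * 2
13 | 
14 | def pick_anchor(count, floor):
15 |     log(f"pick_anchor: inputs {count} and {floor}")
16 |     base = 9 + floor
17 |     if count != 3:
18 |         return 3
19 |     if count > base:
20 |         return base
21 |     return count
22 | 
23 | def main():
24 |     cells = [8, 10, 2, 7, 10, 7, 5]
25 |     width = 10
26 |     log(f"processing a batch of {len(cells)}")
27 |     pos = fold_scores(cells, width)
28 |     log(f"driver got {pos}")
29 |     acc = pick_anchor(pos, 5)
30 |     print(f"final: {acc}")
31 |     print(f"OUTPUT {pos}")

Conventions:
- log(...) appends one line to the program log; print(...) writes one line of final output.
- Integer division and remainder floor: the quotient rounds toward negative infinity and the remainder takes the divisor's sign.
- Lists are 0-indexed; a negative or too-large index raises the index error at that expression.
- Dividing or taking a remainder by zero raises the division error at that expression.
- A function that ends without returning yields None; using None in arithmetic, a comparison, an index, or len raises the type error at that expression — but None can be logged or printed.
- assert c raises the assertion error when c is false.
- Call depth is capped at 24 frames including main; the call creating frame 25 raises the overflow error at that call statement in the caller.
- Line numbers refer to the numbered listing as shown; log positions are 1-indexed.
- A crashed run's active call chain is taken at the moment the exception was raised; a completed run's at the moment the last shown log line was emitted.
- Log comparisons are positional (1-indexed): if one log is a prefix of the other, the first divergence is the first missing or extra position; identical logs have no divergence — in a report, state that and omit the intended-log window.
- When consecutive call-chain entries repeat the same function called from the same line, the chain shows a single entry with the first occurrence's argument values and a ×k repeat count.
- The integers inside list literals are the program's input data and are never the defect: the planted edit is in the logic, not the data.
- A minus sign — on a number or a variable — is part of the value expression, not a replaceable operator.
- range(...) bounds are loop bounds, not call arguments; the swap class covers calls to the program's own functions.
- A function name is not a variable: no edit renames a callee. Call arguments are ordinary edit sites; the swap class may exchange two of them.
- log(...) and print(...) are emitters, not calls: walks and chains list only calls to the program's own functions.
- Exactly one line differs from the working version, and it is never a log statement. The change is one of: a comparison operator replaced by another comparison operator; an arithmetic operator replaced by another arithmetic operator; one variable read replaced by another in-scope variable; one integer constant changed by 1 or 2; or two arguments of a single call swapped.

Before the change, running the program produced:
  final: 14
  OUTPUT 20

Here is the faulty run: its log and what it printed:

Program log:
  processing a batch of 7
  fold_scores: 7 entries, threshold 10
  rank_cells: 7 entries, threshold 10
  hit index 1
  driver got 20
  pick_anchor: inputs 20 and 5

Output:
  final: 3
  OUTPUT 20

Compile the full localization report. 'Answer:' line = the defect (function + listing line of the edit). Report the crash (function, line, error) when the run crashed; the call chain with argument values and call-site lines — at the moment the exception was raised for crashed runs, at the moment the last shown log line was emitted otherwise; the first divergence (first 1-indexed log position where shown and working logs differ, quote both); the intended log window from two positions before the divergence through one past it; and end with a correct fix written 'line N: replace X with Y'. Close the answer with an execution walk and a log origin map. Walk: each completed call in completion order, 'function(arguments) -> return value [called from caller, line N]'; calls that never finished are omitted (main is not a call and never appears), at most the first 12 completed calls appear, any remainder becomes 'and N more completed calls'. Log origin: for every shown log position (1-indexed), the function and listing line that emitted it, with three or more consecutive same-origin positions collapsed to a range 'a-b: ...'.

Answer: the defect is in pick_anchor at line 17.
Key observation: Every logged value matches the working version; the printed result is what differs.
Call chain: main -> pick_anchor(20, 5) (called at line 29).
First divergence: none — the logs agree in full.
Execution walk:
  rank_cells([8, 10, 2, 7, 10, 7, 5], 10) -> 1  [called from fold_scores, line 9]
  fold_scores([8, 10, 2, 7, 10, 7, 5], 10) -> 20  [called from main, line 27]
  pick_anchor(20, 5) -> 3  [called from main, line 29]
Origin of each log line:
  1: emitted by main (line 26)
  2: emitted by fold_scores (line 8)
  3: emitted by rank_cells (line 2)
  4: emitted by fold_scores (line 10)
  5: emitted by main (line 28)
  6: emitted by pick_anchor (line 15)
A correct fix: line 17: replace `!=` with `<`.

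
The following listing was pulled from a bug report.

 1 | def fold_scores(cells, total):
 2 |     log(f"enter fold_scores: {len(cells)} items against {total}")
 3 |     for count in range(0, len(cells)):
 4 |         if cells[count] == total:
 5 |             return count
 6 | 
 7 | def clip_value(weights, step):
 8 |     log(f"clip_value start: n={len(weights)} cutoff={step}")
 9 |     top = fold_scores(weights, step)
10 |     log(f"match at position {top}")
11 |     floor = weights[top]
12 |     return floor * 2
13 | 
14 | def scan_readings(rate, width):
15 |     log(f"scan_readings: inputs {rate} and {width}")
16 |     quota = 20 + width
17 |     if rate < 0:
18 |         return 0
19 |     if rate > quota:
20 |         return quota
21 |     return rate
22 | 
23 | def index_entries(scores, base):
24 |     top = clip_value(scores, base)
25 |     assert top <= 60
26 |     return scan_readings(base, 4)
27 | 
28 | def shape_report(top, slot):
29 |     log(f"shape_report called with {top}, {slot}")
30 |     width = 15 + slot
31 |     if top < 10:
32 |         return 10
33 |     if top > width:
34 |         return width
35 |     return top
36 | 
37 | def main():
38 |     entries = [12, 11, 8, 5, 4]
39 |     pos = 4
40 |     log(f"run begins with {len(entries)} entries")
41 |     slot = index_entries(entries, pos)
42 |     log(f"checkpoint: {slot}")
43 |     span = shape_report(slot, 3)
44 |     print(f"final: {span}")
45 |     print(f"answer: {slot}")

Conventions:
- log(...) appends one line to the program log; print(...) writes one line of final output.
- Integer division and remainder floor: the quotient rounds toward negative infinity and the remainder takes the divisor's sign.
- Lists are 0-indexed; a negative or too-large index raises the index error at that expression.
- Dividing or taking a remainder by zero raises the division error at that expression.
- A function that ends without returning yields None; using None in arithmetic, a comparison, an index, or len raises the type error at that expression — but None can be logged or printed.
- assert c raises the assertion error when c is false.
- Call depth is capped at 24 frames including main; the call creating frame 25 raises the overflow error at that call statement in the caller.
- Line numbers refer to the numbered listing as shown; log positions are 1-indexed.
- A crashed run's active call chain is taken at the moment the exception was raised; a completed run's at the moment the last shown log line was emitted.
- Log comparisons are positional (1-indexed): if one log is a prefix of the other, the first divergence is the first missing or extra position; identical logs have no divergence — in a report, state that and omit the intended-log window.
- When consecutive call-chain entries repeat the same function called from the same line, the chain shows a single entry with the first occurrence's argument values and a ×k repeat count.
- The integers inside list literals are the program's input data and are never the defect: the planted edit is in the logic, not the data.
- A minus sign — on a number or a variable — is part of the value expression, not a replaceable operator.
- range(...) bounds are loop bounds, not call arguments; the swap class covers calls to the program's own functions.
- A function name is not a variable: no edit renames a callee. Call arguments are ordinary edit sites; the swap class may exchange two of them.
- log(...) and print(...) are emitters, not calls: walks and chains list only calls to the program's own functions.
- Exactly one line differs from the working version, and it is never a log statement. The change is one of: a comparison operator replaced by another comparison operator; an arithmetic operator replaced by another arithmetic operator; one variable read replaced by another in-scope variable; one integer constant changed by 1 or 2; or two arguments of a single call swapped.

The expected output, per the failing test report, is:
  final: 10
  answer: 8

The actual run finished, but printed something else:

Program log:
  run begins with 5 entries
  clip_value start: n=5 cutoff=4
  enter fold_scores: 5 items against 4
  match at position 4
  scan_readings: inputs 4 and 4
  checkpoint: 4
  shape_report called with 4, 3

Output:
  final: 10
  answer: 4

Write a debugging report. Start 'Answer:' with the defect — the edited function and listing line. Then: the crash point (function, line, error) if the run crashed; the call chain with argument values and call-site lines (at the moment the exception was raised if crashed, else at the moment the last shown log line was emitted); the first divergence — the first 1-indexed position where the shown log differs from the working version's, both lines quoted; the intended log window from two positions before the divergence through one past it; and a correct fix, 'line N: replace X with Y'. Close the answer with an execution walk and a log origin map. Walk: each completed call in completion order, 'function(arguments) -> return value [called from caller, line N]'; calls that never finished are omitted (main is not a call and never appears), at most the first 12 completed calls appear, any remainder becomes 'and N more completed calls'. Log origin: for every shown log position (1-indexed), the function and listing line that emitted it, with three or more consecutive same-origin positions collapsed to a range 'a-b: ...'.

Answer: the defect is in index_entries at line 26.
Core observation: At log position 5 the runs split — shown 'scan_readings: inputs 4 and 4', but the working version logs 'scan_readings: inputs 8 and 4'.
Call chain: main -> shape_report(4, 3) (called at line 43).
First divergence: at position 5 the run shows 'scan_readings: inputs 4 and 4' where the working version logs 'scan_readings: inputs 8 and 4'.
Intended log window:
  3: enter fold_scores: 5 items against 4
  4: match at position 4
  5: scan_readings: inputs 8 and 4
  6: checkpoint: 8
Execution walk:
  fold_scores([12, 11, 8, 5, 4], 4) -> 4  [called from clip_value, line 9]
  clip_value([12, 11, 8, 5, 4], 4) -> 8  [called from index_entries, line 24]
  scan_readings(4, 4) -> 4  [called from index_entries, line 26]
  index_entries([12, 11, 8, 5, 4], 4) -> 4  [called from main, line 41]
  shape_report(4, 3) -> 10  [called from main, line 43]
Log origins:
  1 — main, line 40
  2 — clip_value, line 8
  3 — fold_scores, line 2
  4 — clip_value, line 10
  5 — scan_readings, line 15
  6 — main, line 42
  7 — shape_report, line 29
A correct fix: line 26: replace `base` with `top`.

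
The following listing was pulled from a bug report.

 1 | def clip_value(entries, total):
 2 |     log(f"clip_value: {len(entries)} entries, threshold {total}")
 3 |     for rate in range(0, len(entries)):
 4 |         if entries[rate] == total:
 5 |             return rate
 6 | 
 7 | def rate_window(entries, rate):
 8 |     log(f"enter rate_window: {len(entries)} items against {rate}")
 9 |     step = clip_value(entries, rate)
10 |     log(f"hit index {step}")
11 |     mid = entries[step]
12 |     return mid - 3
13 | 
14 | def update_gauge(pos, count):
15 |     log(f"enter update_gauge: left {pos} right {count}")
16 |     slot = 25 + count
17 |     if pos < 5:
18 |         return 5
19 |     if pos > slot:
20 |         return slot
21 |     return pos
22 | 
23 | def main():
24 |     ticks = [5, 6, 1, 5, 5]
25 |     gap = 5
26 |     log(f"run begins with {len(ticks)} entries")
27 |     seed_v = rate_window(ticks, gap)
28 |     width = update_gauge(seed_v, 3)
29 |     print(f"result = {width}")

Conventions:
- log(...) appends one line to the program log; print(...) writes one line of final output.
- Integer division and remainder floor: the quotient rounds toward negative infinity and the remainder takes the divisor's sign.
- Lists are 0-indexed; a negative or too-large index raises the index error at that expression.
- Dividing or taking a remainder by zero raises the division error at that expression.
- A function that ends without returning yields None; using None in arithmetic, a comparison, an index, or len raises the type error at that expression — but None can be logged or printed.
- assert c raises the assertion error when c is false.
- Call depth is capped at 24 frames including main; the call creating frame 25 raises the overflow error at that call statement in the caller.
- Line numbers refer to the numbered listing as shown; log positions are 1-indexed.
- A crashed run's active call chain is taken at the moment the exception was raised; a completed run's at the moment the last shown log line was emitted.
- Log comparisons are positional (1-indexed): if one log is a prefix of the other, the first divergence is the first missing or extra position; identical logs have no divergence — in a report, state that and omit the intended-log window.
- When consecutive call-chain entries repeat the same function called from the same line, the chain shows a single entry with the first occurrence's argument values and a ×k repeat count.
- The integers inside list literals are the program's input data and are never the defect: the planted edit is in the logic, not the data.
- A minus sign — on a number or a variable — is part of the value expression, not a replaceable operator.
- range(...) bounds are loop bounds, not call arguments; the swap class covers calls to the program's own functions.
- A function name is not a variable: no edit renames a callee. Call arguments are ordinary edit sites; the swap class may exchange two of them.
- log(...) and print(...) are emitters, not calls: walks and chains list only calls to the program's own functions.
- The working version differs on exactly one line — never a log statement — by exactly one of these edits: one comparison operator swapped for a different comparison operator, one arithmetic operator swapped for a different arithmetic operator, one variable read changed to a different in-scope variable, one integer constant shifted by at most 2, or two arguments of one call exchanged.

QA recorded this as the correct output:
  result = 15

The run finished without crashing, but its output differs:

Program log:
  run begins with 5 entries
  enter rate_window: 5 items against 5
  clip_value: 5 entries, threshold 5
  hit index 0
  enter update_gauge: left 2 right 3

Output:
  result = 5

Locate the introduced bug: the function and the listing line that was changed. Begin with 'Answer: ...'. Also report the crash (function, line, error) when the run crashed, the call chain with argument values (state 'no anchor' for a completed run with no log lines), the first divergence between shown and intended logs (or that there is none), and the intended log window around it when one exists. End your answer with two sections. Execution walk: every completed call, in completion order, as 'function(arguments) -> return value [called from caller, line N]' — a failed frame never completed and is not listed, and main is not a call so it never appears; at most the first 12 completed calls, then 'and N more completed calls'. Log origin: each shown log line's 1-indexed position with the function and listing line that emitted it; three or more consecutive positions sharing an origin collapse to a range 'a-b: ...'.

Answer: the defect is in rate_window at line 12.
Key fact: Log line 5 is where behavior first shows: 'enter update_gauge: left 2 right 3' appears instead of 'enter update_gauge: left 15 right 3'.
Call chain: main -> update_gauge(2, 3) (called at line 28).
First divergence: position 5 — the shown line 'enter update_gauge: left 2 right 3' should read 'enter update_gauge: left 15 right 3'.
Intended log window:
  3: clip_value: 5 entries, threshold 5
  4: hit index 0
  5: enter update_gauge: left 15 right 3
Execution walk:
  clip_value([5, 6, 1, 5, 5], 5) -> 0  [called from rate_window, line 9]
  rate_window([5, 6, 1, 5, 5], 5) -> 2  [called from main, line 27]
  update_gauge(2, 3) -> 5  [called from main, line 28]
Log origins:
  1: logged in main at line 26
  2: logged in rate_window at line 8
  3: logged in clip_value at line 2
  4: logged in rate_window at line 10
  5: logged in update_gauge at line 15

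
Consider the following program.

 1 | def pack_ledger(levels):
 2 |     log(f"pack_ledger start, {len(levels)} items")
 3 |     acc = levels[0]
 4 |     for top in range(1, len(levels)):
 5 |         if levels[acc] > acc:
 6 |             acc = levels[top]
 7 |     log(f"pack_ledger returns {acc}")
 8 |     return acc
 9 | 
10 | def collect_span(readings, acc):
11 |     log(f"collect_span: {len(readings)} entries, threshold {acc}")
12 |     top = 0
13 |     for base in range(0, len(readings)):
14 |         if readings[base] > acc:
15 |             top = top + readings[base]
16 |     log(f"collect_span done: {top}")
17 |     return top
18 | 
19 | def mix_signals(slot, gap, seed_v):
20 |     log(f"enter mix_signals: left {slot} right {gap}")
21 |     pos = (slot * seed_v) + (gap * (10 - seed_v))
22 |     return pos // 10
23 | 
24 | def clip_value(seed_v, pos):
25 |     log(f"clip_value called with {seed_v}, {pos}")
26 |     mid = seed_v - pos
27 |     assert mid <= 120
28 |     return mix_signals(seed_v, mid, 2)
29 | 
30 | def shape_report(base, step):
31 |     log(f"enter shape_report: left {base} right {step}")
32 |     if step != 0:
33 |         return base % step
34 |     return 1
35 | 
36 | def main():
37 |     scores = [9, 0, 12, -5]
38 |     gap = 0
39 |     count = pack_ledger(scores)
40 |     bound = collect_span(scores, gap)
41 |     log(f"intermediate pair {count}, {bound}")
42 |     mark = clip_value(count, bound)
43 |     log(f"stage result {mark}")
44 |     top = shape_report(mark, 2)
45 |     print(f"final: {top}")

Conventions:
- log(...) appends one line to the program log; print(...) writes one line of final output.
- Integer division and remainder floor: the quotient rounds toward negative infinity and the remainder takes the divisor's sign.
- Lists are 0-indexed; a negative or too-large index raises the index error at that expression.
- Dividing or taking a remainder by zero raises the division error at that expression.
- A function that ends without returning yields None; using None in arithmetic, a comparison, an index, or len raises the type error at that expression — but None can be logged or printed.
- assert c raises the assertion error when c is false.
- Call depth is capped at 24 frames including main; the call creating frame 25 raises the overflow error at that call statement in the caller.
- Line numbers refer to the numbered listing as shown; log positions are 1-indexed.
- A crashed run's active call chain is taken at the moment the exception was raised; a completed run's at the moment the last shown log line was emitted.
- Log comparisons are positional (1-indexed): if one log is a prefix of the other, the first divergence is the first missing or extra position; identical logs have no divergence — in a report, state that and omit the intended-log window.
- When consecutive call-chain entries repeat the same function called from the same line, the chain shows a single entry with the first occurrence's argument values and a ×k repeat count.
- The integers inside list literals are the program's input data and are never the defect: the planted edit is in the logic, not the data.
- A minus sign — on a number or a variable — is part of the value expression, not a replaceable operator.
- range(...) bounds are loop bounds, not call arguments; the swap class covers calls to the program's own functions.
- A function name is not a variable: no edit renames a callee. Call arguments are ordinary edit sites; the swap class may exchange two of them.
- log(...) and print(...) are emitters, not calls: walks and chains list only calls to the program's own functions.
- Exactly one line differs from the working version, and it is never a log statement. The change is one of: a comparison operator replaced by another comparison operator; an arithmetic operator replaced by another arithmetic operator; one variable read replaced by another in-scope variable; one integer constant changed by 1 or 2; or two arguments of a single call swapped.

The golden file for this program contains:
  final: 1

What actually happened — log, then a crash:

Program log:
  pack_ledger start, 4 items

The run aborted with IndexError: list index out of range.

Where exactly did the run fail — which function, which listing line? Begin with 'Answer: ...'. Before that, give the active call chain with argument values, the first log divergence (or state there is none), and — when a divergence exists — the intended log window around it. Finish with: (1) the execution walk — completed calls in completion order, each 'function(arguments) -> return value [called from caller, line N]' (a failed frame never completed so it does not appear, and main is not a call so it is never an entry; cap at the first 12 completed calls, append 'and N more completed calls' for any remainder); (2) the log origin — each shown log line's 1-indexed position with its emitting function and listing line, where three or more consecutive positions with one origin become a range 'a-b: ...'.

Answer: the error was raised in pack_ledger, line 5.
Core observation: A complete run would log 'pack_ledger returns 12' next, but this one stopped at 1 lines.
Call chain: main -> pack_ledger([9, 0, 12, -5]) (called at line 39).
First divergence: position 2; the shown log stops at 1 line while the working version next logs 'pack_ledger returns 12'.
Intended log window:
  1: pack_ledger start, 4 items
  2: pack_ledger returns 12
  3: collect_span: 4 entries, threshold 0
Execution walk:
  (no call completed)
Log line origins:
  1: logged in pack_ledger at line 2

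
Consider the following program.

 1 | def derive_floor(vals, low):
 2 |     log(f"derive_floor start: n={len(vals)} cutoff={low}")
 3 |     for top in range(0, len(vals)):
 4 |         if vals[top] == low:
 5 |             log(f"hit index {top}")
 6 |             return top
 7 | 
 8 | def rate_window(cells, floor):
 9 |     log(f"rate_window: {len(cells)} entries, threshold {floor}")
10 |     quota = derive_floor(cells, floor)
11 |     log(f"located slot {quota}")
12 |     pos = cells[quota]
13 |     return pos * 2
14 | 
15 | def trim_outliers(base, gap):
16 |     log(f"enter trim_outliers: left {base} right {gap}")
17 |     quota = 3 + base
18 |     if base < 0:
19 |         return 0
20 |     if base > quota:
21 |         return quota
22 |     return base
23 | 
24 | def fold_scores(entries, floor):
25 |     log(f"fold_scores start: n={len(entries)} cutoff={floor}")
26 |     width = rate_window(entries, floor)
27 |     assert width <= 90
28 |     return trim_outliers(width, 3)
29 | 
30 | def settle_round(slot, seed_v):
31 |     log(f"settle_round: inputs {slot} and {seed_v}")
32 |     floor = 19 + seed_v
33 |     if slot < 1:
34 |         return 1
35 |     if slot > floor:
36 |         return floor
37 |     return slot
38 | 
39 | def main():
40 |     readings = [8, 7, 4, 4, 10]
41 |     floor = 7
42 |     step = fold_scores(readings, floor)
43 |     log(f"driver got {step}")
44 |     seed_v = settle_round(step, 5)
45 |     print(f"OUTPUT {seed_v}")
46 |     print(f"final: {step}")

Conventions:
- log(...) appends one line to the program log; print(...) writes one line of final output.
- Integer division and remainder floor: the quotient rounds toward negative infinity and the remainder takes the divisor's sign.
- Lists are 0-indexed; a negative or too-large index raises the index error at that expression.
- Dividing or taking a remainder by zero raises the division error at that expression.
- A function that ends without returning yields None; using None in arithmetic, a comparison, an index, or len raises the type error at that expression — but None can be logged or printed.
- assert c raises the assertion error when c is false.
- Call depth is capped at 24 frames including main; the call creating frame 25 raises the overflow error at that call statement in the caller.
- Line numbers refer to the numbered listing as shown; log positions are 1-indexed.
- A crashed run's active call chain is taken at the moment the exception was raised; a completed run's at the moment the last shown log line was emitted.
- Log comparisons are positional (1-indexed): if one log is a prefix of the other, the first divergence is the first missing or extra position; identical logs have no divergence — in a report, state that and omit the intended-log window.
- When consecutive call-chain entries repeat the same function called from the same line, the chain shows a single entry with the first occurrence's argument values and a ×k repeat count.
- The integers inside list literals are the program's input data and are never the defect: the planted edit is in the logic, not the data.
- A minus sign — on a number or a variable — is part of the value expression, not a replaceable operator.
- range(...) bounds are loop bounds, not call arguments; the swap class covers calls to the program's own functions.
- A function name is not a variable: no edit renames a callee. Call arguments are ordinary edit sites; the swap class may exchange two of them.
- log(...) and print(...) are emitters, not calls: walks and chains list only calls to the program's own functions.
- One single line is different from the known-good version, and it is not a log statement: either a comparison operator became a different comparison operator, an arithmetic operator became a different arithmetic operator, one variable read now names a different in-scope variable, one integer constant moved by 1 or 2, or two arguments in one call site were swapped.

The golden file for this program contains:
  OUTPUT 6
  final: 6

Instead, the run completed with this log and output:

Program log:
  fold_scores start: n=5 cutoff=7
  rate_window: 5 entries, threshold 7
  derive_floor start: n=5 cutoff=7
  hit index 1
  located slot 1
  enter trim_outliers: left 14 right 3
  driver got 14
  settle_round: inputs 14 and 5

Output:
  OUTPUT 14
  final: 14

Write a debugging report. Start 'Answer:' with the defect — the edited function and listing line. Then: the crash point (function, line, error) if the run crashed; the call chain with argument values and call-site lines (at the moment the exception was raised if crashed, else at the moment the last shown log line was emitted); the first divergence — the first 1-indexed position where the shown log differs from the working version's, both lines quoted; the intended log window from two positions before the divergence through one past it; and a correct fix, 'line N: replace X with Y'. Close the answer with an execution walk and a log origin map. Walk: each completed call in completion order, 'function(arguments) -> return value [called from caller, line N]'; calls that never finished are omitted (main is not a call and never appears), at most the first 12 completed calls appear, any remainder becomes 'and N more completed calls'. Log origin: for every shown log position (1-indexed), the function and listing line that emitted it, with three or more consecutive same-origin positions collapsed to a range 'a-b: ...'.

Answer: the defect is in trim_outliers at line 17.
Key observation: The earliest visible damage is log position 7 — 'driver got 14' rather than the intended 'driver got 6'.
Call chain: main -> settle_round(14, 5) (called at line 44).
First divergence: at position 7 the run shows 'driver got 14' where the working version logs 'driver got 6'.
Intended log window:
  5: located slot 1
  6: enter trim_outliers: left 14 right 3
  7: driver got 6
  8: settle_round: inputs 6 and 5
Execution walk:
  derive_floor([8, 7, 4, 4, 10], 7) -> 1  [called from rate_window, line 10]
  rate_window([8, 7, 4, 4, 10], 7) -> 14  [called from fold_scores, line 26]
  trim_outliers(14, 3) -> 14  [called from fold_scores, line 28]
  fold_scores([8, 7, 4, 4, 10], 7) -> 14  [called from main, line 42]
  settle_round(14, 5) -> 14  [called from main, line 44]
Log line origins:
  1: logged in fold_scores at line 25
  2: logged in rate_window at line 9
  3: logged in derive_floor at line 2
  4: logged in derive_floor at line 5
  5: logged in rate_window at line 11
  6: logged in trim_outliers at line 16
  7: logged in main at line 43
  8: logged in settle_round at line 31
A correct fix: line 17: replace `base` with `gap`.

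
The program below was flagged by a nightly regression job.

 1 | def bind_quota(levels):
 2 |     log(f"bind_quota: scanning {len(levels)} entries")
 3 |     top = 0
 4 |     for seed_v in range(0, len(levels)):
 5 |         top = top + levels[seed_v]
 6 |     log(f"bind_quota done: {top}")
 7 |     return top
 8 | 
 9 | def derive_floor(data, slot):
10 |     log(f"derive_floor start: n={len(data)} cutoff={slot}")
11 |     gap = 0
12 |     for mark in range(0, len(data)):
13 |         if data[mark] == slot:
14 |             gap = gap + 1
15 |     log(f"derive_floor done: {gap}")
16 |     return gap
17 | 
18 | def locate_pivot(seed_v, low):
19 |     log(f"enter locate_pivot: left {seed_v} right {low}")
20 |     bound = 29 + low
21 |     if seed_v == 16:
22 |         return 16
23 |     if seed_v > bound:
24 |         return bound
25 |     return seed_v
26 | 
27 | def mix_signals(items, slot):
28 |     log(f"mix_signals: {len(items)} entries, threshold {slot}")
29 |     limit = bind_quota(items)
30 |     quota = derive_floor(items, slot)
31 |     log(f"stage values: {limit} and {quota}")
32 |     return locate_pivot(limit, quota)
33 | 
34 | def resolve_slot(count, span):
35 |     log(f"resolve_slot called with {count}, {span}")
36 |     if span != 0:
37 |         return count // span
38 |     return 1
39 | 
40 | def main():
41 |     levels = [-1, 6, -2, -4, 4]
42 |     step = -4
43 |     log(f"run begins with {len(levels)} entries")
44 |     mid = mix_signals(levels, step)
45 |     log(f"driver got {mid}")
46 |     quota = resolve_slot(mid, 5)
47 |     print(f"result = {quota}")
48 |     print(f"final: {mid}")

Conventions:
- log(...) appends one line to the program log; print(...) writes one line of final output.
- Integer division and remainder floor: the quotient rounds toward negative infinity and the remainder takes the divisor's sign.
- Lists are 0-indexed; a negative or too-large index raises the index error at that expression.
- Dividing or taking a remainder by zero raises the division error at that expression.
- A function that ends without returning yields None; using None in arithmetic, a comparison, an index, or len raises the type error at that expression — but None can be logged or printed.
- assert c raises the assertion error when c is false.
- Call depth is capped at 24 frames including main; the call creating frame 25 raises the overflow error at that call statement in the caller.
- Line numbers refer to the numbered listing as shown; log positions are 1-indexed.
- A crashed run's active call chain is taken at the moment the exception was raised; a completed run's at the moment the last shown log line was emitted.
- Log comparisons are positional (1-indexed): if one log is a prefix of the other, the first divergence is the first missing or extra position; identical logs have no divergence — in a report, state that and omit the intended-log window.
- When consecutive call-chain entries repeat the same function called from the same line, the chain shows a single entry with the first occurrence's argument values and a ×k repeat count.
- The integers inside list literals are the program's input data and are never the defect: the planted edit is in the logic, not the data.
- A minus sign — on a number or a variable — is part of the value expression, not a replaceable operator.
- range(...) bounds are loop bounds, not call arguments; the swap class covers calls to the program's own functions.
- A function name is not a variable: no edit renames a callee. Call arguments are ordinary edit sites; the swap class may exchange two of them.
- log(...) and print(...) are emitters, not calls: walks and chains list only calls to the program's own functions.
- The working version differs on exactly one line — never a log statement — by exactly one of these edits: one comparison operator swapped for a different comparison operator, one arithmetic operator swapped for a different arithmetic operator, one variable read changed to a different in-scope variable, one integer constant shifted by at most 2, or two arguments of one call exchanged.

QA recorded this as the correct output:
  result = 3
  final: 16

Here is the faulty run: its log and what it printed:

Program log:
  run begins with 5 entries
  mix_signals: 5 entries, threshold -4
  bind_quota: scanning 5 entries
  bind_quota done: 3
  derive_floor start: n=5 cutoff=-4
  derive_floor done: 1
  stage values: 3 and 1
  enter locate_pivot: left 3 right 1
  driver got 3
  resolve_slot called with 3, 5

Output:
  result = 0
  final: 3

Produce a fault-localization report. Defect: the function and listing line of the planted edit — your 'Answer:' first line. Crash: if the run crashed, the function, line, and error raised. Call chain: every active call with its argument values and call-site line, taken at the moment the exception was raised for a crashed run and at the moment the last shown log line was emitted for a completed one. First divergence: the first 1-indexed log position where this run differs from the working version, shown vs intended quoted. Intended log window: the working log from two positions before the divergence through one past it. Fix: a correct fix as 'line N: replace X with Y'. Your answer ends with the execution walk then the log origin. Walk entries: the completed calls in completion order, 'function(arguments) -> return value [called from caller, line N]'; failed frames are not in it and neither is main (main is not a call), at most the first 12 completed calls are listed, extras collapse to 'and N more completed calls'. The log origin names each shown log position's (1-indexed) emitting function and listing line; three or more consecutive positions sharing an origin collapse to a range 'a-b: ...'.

Answer: the defect is in locate_pivot at line 21.
The tell: The log first diverges at position 9: the faulty run prints 'driver got 3' where the working version prints 'driver got 16'.
Call chain: main -> resolve_slot(3, 5) (called at line 46).
First divergence: position 9 — shown 'driver got 3', intended 'driver got 16'.
Intended log window:
  7: stage values: 3 and 1
  8: enter locate_pivot: left 3 right 1
  9: driver got 16
  10: resolve_slot called with 16, 5
Execution walk:
  bind_quota([-1, 6, -2, -4, 4]) -> 3  [called from mix_signals, line 29]
  derive_floor([-1, 6, -2, -4, 4], -4) -> 1  [called from mix_signals, line 30]
  locate_pivot(3, 1) -> 3  [called from mix_signals, line 32]
  mix_signals([-1, 6, -2, -4, 4], -4) -> 3  [called from main, line 44]
  resolve_slot(3, 5) -> 0  [called from main, line 46]
Origin of each log line:
  1 — main, line 43
  2 — mix_signals, line 28
  3 — bind_quota, line 2
  4 — bind_quota, line 6
  5 — derive_floor, line 10
  6 — derive_floor, line 15
  7 — mix_signals, line 31
  8 — locate_pivot, line 19
  9 — main, line 45
  10 — resolve_slot, line 35
A correct fix: line 21: replace `==` with `<`.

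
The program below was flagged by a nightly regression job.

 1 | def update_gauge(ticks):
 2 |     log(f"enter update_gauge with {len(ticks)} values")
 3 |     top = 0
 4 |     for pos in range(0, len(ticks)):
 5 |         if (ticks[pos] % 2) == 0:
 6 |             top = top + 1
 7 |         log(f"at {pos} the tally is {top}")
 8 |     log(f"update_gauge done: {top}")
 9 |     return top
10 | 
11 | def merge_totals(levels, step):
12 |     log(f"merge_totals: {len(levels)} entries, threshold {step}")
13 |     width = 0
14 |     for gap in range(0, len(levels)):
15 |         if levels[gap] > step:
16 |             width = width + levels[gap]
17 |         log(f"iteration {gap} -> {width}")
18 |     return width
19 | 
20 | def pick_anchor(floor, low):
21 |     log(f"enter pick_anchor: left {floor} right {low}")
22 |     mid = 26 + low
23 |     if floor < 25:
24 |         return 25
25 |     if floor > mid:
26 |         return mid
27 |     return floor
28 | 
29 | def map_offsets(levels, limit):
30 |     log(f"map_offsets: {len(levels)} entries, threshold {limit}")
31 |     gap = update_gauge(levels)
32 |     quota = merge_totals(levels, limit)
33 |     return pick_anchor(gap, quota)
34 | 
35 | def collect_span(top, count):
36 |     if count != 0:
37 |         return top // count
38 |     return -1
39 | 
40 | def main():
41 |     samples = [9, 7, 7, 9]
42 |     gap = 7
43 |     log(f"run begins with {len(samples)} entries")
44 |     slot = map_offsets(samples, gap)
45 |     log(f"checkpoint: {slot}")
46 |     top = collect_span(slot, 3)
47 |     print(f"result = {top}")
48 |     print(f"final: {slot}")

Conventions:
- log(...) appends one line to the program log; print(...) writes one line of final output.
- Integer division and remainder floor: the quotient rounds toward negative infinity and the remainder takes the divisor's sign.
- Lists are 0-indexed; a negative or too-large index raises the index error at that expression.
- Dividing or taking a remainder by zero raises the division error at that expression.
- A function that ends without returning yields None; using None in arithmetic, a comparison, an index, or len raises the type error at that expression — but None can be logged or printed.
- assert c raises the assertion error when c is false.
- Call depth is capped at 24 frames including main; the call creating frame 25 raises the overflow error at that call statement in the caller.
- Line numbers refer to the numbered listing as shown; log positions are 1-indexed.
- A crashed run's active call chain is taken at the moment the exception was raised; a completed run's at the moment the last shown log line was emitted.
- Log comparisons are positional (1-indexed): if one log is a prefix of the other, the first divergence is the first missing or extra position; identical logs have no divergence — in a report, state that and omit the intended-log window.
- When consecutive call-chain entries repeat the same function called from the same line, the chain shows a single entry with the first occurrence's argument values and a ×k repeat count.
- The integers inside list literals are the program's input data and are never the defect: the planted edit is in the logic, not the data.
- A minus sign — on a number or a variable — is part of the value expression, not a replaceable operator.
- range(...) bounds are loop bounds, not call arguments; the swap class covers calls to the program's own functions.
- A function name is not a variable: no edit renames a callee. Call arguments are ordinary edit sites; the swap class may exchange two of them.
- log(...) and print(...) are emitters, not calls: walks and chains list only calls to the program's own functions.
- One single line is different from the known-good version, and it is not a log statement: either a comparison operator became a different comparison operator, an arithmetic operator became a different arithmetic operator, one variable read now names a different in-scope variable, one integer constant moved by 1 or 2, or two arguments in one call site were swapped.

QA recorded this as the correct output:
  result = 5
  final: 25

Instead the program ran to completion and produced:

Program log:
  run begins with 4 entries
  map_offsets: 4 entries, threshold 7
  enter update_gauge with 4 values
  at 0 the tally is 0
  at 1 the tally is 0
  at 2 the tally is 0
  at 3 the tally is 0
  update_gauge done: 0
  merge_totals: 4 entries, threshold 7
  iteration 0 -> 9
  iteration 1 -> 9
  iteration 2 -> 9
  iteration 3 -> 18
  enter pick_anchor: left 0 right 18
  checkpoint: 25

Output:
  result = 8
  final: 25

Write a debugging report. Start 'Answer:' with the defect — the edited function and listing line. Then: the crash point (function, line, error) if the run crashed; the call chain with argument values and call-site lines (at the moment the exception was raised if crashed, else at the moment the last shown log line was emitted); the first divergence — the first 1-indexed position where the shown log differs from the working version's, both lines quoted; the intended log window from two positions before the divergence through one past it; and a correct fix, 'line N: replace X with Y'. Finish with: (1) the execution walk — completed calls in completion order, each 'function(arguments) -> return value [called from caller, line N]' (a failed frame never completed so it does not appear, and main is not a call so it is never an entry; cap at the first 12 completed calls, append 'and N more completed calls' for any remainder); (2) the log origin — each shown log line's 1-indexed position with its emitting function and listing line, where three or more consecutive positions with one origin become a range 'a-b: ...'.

Answer: the defect is in main at line 46.
Core observation: The two runs log identically and part ways only at the printed values.
Call chain: main.
First divergence: none (the log streams are identical).
Execution walk:
  update_gauge([9, 7, 7, 9]) -> 0  [called from map_offsets, line 31]
  merge_totals([9, 7, 7, 9], 7) -> 18  [called from map_offsets, line 32]
  pick_anchor(0, 18) -> 25  [called from map_offsets, line 33]
  map_offsets([9, 7, 7, 9], 7) -> 25  [called from main, line 44]
  collect_span(25, 3) -> 8  [called from main, line 46]
Log origin:
  1: logged in main at line 43
  2: logged in map_offsets at line 30
  3: logged in update_gauge at line 2
  4-7: logged in update_gauge at line 7
  8: logged in update_gauge at line 8
  9: logged in merge_totals at line 12
  10-13: logged in merge_totals at line 17
  14: logged in pick_anchor at line 21
  15: logged in main at line 45
A correct fix: line 46: replace `3` with `5`.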